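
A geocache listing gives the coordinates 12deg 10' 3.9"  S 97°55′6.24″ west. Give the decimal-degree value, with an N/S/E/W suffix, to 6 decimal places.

12.167750° S, 97.918400° W

φ: 12° + 10/60 + 3.9/3600 = 12 + 0.166667 + 0.001083 = 12.1677500
Longitude: 97 + 55/60 + 6.24/3600 = 97.9184000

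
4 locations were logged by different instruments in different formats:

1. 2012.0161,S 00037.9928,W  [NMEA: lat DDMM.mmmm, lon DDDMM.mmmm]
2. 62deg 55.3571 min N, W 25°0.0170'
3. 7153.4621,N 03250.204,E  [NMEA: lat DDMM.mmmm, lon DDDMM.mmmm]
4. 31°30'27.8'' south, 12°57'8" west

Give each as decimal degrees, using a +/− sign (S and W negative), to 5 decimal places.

1. -20.20027, -0.63321
2. 62.92262, -25.00028
3. 71.89104, 32.83673
4. -31.50772, -12.95222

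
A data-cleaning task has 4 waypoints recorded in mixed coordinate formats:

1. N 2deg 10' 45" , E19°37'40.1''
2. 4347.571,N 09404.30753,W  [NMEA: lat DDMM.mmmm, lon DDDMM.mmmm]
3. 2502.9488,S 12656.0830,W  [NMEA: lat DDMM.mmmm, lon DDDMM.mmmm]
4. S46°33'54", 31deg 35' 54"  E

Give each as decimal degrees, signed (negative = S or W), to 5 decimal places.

1. 2.17917, 19.62781
2. 43.79285, -94.07179
3. -25.04915, -126.93472
4. -46.56500, 31.59833

Point 1:
  Lat: 2° + 10/60 + 45/3600 = 2 + 0.166667 + 0.012500 = 2.179167
  N ⇒ keep positive
  λ: 19 + 37/60 + 40.1/3600 = 19.627806
  E → positive
Point 2:
  Lat: split at 2 digits → 43° and 47.571′; 43 + 47.571/60 = 43.792850
  N ⇒ keep positive
  Longitude: degrees = first 3 digits = 94, minutes = 4.30753; 94 + 4.30753/60 = 94.071792
  W ⇒ negate
Point 3:
  φ: degrees = first 2 digits = 25, minutes = 2.9488; 25 + 2.9488/60 = 25.049147
  hemisphere S, so the sign is −
  Longitude: split at 3 digits → 126° and 56.083′; 126 + 56.083/60 = 126.934717
  W → negative
Point 4:
  Lat: 46° + 33/60 + 54/3600 = 46 + 0.550000 + 0.015000 = 46.565000
  S → negative
  Longitude: 31 + 35/60 + 54/3600 = 31.598333
  E ⇒ keep positive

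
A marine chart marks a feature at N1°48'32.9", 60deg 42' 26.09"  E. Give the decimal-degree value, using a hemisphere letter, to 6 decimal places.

1.809139° N, 60.707247° E

Lat: 1 + 48/60 + 32.9/3600 = 1.8091389
Lon: 42′ + 26.09″ = 42.43483′; 60 + 42.43483/60 = 60.7072472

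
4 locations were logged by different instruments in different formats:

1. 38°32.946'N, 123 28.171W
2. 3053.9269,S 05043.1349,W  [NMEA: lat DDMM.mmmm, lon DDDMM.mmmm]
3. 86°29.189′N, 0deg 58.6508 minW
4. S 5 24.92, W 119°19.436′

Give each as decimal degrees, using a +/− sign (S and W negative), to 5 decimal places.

Point 1:
  Latitude: 38 + 32.946/60 = 38.549100
  N ⇒ keep positive
  λ: 123 + 28.171/60 = 123.469517
  W ⇒ negate
Point 2:
  Latitude: split at 2 digits → 30° and 53.9269′; 30 + 53.9269/60 = 30.898782
  S → negative
  λ: degrees = first 3 digits = 50, minutes = 43.1349; 50 + 43.1349/60 = 50.718915
  W ⇒ negate
Point 3:
  Lat: 86 + 29.189/60 = 86.486483
  N ⇒ keep positive
  λ: 0 + 58.6508/60 = 0.977513
  W ⇒ negate
Point 4:
  φ: 5 + 24.92/60 = 5.415333
  S → negative
  Lon: 19.436′ = 0.323933°; total 119.323933
  W → negative

1. 38.54910, -123.46952
2. -30.89878, -50.71892
3. 86.48648, -0.97751
4. -5.41533, -119.32393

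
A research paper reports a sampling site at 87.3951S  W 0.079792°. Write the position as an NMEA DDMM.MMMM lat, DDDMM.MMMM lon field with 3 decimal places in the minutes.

Latitude: 87° + 0.395100 × 60 = 87° 23.70600′
Longitude: fractional part 0.079792 → 4.78752 minutes

8723.706,S / 00004.788,W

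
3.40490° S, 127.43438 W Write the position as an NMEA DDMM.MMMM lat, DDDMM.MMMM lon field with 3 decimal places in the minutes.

φ: 3° + 0.404900 × 60 = 3° 24.29400′
Lon: 127° + 0.434380 × 60 = 127° 26.06280′

0324.294,S / 12726.063,W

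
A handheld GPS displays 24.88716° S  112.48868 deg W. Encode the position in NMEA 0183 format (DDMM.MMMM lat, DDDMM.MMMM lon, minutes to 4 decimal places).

φ: 24° + 0.887160 × 60 = 24° 53.229600′
Longitude: 112° + 0.488680 × 60 = 112° 29.320800′

2453.2296,S / 11229.3208,W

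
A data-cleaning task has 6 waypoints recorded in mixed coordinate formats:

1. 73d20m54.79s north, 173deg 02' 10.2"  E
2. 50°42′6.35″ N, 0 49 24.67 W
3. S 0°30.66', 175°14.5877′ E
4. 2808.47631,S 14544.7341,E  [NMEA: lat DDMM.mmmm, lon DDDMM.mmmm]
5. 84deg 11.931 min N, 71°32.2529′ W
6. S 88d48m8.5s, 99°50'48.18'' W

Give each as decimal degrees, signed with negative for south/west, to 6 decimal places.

Point 1:
  Latitude: 73 + 20/60 + 54.79/3600 = 73.3485528
  N ⇒ keep positive
  λ: 2′ + 10.2″ = 2.17000′; 173 + 2.17000/60 = 173.0361667
  E ⇒ keep positive
Point 2:
  Latitude: 42′ + 6.35″ = 42.10583′; 50 + 42.10583/60 = 50.7017639
  N → positive
  Lon: 49′ + 24.67″ = 49.41117′; 0 + 49.41117/60 = 0.8235194
  W ⇒ negate
Point 3:
  Lat: 30.66′ = 0.511000°; total 0.5110000
  S → negative
  λ: 14.5877′ = 0.243128°; total 175.2431283
  E → positive
Point 4:
  φ: split at 2 digits → 28° and 8.47631′; 28 + 8.47631/60 = 28.1412718
  S → negative
  Longitude: split at 3 digits → 145° and 44.7341′; 145 + 44.7341/60 = 145.7455683
  E ⇒ keep positive
Point 5:
  φ: 84 + 11.931/60 = 84.1988500
  N ⇒ keep positive
  Longitude: 71 + 32.2529/60 = 71.5375483
  W ⇒ negate
Point 6:
  Latitude: 88° + 48/60 + 8.5/3600 = 88 + 0.800000 + 0.002361 = 88.8023611
  hemisphere S, so the sign is −
  Lon: 99° + 50/60 + 48.18/3600 = 99 + 0.833333 + 0.013383 = 99.8467167
  W ⇒ negate

1. 73.348553, 173.036167
2. 50.701764, -0.823519
3. -0.511000, 175.243128
4. -28.141272, 145.745568
5. 84.198850, -71.537548
6. -88.802361, -99.846717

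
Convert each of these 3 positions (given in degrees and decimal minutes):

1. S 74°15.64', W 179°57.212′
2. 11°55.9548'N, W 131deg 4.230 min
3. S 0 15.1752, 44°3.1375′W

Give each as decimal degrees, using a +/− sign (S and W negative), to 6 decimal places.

1. -74.260667, -179.953533
2. 11.932580, -131.070500
3. -0.252920, -44.052292

Point 1:
  Lat: 15.64′ = 0.260667°; total 74.2606667
  S → negative
  Lon: 57.212′ = 0.953533°; total 179.9535333
  W → negative
Point 2:
  Latitude: 55.9548′ = 0.932580°; total 11.9325800
  N ⇒ keep positive
  λ: 131 + 4.23/60 = 131.0705000
  W ⇒ negate
Point 3:
  φ: 0 + 15.1752/60 = 0.2529200
  S → negative
  λ: 44 + 3.1375/60 = 44.0522917
  hemisphere W, so the sign is −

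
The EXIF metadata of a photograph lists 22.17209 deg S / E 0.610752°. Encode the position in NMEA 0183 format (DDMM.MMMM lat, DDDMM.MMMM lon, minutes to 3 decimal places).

2210.325,S / 00036.645,E

Lat: minutes = (22.172090 − 22) × 60 = 10.32540
λ: 0° + 0.610752 × 60 = 0° 36.64512′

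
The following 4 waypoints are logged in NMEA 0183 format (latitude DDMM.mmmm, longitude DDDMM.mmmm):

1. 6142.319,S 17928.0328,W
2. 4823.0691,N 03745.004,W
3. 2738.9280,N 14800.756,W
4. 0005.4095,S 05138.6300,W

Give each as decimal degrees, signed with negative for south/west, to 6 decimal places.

Point 1:
  Latitude: split at 2 digits → 61° and 42.319′; 61 + 42.319/60 = 61.7053167
  S ⇒ negate
  λ: degrees = first 3 digits = 179, minutes = 28.0328; 179 + 28.0328/60 = 179.4672133
  W ⇒ negate
Point 2:
  φ: split at 2 digits → 48° and 23.0691′; 48 + 23.0691/60 = 48.3844850
  N → positive
  λ: degrees = first 3 digits = 37, minutes = 45.004; 37 + 45.004/60 = 37.7500667
  hemisphere W, so the sign is −
Point 3:
  Latitude: split at 2 digits → 27° and 38.928′; 27 + 38.928/60 = 27.6488000
  N → positive
  Longitude: degrees = first 3 digits = 148, minutes = 0.756; 148 + 0.756/60 = 148.0126000
  hemisphere W, so the sign is −
Point 4:
  Latitude: split at 2 digits → 00° and 5.4095′; 0 + 5.4095/60 = 0.0901583
  hemisphere S, so the sign is −
  Lon: split at 3 digits → 051° and 38.63′; 51 + 38.63/60 = 51.6438333
  W → negative

1. -61.705317, -179.467213
2. 48.384485, -37.750067
3. 27.648800, -148.012600
4. -0.090158, -51.643833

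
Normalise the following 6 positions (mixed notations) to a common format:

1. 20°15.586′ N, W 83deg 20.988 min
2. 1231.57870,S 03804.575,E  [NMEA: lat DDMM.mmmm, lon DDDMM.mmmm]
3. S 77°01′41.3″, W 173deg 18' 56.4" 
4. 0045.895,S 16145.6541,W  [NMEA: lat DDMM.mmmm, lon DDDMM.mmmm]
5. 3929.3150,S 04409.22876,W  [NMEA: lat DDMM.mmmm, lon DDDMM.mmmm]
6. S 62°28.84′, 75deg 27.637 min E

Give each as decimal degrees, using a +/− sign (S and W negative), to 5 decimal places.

Point 1:
  Latitude: 15.586′ = 0.259767°; total 20.259767
  N → positive
  Lon: 83 + 20.988/60 = 83.349800
  hemisphere W, so the sign is −
Point 2:
  Lat: degrees = first 2 digits = 12, minutes = 31.5787; 12 + 31.5787/60 = 12.526312
  S → negative
  Longitude: split at 3 digits → 038° and 4.575′; 38 + 4.575/60 = 38.076250
  E ⇒ keep positive
Point 3:
  Lat: 77 + 1/60 + 41.3/3600 = 77.028139
  S ⇒ negate
  λ: 173 + 18/60 + 56.4/3600 = 173.315667
  W ⇒ negate
Point 4:
  φ: split at 2 digits → 00° and 45.895′; 0 + 45.895/60 = 0.764917
  hemisphere S, so the sign is −
  Longitude: degrees = first 3 digits = 161, minutes = 45.6541; 161 + 45.6541/60 = 161.760902
  W → negative
Point 5:
  Latitude: split at 2 digits → 39° and 29.315′; 39 + 29.315/60 = 39.488583
  hemisphere S, so the sign is −
  Lon: split at 3 digits → 044° and 9.22876′; 44 + 9.22876/60 = 44.153813
  W → negative
Point 6:
  Latitude: 62 + 28.84/60 = 62.480667
  S → negative
  Lon: 75 + 27.637/60 = 75.460617
  E → positive

1. 20.25977, -83.34980
2. -12.52631, 38.07625
3. -77.02814, -173.31567
4. -0.76492, -161.76090
5. -39.48858, -44.15381
6. -62.48067, 75.46062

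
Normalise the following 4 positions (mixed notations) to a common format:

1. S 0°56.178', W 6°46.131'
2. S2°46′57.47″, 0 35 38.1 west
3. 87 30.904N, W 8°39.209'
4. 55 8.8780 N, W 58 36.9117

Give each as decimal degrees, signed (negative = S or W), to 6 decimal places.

Point 1:
  φ: 0 + 56.178/60 = 0.9363000
  S → negative
  Longitude: 46.131′ = 0.768850°; total 6.7688500
  W ⇒ negate
Point 2:
  Lat: 46′ + 57.47″ = 46.95783′; 2 + 46.95783/60 = 2.7826306
  hemisphere S, so the sign is −
  Longitude: 0° + 35/60 + 38.1/3600 = 0 + 0.583333 + 0.010583 = 0.5939167
  hemisphere W, so the sign is −
Point 3:
  φ: 87 + 30.904/60 = 87.5150667
  N → positive
  λ: 8 + 39.209/60 = 8.6534833
  W → negative
Point 4:
  Latitude: 8.878′ = 0.147967°; total 55.1479667
  N ⇒ keep positive
  Longitude: 58 + 36.9117/60 = 58.6151950
  W → negative

1. -0.936300, -6.768850
2. -2.782631, -0.593917
3. 87.515067, -8.653483
4. 55.147967, -58.615195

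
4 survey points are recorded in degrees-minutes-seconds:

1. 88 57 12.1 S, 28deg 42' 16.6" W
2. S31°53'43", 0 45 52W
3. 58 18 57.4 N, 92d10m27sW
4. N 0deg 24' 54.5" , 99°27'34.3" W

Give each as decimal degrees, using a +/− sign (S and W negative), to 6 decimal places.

Point 1:
  φ: 88° + 57/60 + 12.1/3600 = 88 + 0.950000 + 0.003361 = 88.9533611
  S → negative
  λ: 42′ + 16.6″ = 42.27667′; 28 + 42.27667/60 = 28.7046111
  W ⇒ negate
Point 2:
  Latitude: 53′ + 43″ = 53.71667′; 31 + 53.71667/60 = 31.8952778
  hemisphere S, so the sign is −
  λ: 0 + 45/60 + 52/3600 = 0.7644444
  hemisphere W, so the sign is −
Point 3:
  Lat: 58° + 18/60 + 57.4/3600 = 58 + 0.300000 + 0.015944 = 58.3159444
  N ⇒ keep positive
  Lon: 92 + 10/60 + 27/3600 = 92.1741667
  hemisphere W, so the sign is −
Point 4:
  φ: 0° + 24/60 + 54.5/3600 = 0 + 0.400000 + 0.015139 = 0.4151389
  N ⇒ keep positive
  Longitude: 27′ + 34.3″ = 27.57167′; 99 + 27.57167/60 = 99.4595278
  W → negative

1. -88.953361, -28.704611
2. -31.895278, -0.764444
3. 58.315944, -92.174167
4. 0.415139, -99.459528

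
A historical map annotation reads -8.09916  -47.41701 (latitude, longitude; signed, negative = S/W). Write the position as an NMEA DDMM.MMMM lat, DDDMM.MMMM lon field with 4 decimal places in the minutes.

Latitude is negative → S; |value| = 8.099160
Latitude: 8° + 0.099160 × 60 = 8° 5.949600′
Longitude is negative → W; |value| = 47.417010
Longitude: minutes = (47.417010 − 47) × 60 = 25.020600

0805.9496,S / 04725.0206,W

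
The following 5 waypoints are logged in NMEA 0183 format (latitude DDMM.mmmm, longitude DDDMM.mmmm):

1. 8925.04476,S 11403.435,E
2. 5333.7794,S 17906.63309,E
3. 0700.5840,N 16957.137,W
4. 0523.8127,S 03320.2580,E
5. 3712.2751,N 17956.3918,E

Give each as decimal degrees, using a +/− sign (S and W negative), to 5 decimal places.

Point 1:
  φ: degrees = first 2 digits = 89, minutes = 25.04476; 89 + 25.04476/60 = 89.417413
  S → negative
  Lon: degrees = first 3 digits = 114, minutes = 3.435; 114 + 3.435/60 = 114.057250
  E ⇒ keep positive
Point 2:
  φ: degrees = first 2 digits = 53, minutes = 33.7794; 53 + 33.7794/60 = 53.562990
  S ⇒ negate
  Lon: degrees = first 3 digits = 179, minutes = 6.63309; 179 + 6.63309/60 = 179.110552
  E → positive
Point 3:
  Lat: split at 2 digits → 07° and 0.584′; 7 + 0.584/60 = 7.009733
  N → positive
  Longitude: degrees = first 3 digits = 169, minutes = 57.137; 169 + 57.137/60 = 169.952283
  W → negative
Point 4:
  Lat: split at 2 digits → 05° and 23.8127′; 5 + 23.8127/60 = 5.396878
  S → negative
  Lon: split at 3 digits → 033° and 20.258′; 33 + 20.258/60 = 33.337633
  E ⇒ keep positive
Point 5:
  Lat: degrees = first 2 digits = 37, minutes = 12.2751; 37 + 12.2751/60 = 37.204585
  N → positive
  Lon: degrees = first 3 digits = 179, minutes = 56.3918; 179 + 56.3918/60 = 179.939863
  E ⇒ keep positive

1. -89.41741, 114.05725
2. -53.56299, 179.11055
3. 7.00973, -169.95228
4. -5.39688, 33.33763
5. 37.20459, 179.93986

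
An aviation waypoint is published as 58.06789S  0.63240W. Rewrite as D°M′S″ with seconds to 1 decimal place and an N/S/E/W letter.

58°04′4.4″ S, 0°37′56.6″ W

φ: 0.067890 × 60 = 4.07340′ → 4′, remainder × 60 = 4.404″
Lon: whole degrees 0; 37.94400′ → 37′ and 56.640″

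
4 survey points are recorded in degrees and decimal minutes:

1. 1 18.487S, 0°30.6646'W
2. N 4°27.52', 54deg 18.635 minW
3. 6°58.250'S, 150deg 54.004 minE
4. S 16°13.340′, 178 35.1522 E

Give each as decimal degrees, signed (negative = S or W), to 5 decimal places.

Point 1:
  Lat: 1 + 18.487/60 = 1.308117
  hemisphere S, so the sign is −
  Longitude: 30.6646′ = 0.511077°; total 0.511077
  W ⇒ negate
Point 2:
  Latitude: 27.52′ = 0.458667°; total 4.458667
  N ⇒ keep positive
  Lon: 18.635′ = 0.310583°; total 54.310583
  W ⇒ negate
Point 3:
  φ: 58.25′ = 0.970833°; total 6.970833
  S → negative
  λ: 150 + 54.004/60 = 150.900067
  E → positive
Point 4:
  Latitude: 16 + 13.34/60 = 16.222333
  S ⇒ negate
  Lon: 178 + 35.1522/60 = 178.585870
  E ⇒ keep positive

1. -1.30812, -0.51108
2. 4.45867, -54.31058
3. -6.97083, 150.90007
4. -16.22233, 178.58587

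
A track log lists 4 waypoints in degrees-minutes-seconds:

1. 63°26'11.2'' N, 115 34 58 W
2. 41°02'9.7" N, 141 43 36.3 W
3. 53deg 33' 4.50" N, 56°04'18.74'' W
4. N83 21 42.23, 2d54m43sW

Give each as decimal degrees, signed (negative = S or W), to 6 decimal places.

1. 63.436444, -115.582778
2. 41.036028, -141.726750
3. 53.551250, -56.071872
4. 83.361731, -2.911944

Point 1:
  φ: 63° + 26/60 + 11.2/3600 = 63 + 0.433333 + 0.003111 = 63.4364444
  N → positive
  λ: 115 + 34/60 + 58/3600 = 115.5827778
  W → negative
Point 2:
  Lat: 41° + 2/60 + 9.7/3600 = 41 + 0.033333 + 0.002694 = 41.0360278
  N ⇒ keep positive
  λ: 141° + 43/60 + 36.3/3600 = 141 + 0.716667 + 0.010083 = 141.7267500
  hemisphere W, so the sign is −
Point 3:
  Latitude: 53 + 33/60 + 4.5/3600 = 53.5512500
  N ⇒ keep positive
  Longitude: 56 + 4/60 + 18.74/3600 = 56.0718722
  W → negative
Point 4:
  φ: 83° + 21/60 + 42.23/3600 = 83 + 0.350000 + 0.011731 = 83.3617306
  N → positive
  Lon: 2 + 54/60 + 43/3600 = 2.9119444
  W ⇒ negate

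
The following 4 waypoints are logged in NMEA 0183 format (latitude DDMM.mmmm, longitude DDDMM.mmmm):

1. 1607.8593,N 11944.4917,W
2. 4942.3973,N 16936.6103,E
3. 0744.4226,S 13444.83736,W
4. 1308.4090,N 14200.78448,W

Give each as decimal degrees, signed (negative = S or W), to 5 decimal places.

Point 1:
  Lat: degrees = first 2 digits = 16, minutes = 7.8593; 16 + 7.8593/60 = 16.130988
  N ⇒ keep positive
  Longitude: split at 3 digits → 119° and 44.4917′; 119 + 44.4917/60 = 119.741528
  W → negative
Point 2:
  φ: split at 2 digits → 49° and 42.3973′; 49 + 42.3973/60 = 49.706622
  N → positive
  Lon: degrees = first 3 digits = 169, minutes = 36.6103; 169 + 36.6103/60 = 169.610172
  E ⇒ keep positive
Point 3:
  Lat: degrees = first 2 digits = 7, minutes = 44.4226; 7 + 44.4226/60 = 7.740377
  S ⇒ negate
  Longitude: split at 3 digits → 134° and 44.83736′; 134 + 44.83736/60 = 134.747289
  W → negative
Point 4:
  φ: degrees = first 2 digits = 13, minutes = 8.409; 13 + 8.409/60 = 13.140150
  N → positive
  Lon: degrees = first 3 digits = 142, minutes = 0.78448; 142 + 0.78448/60 = 142.013075
  hemisphere W, so the sign is −

1. 16.13099, -119.74153
2. 49.70662, 169.61017
3. -7.74038, -134.74729
4. 13.14015, -142.01307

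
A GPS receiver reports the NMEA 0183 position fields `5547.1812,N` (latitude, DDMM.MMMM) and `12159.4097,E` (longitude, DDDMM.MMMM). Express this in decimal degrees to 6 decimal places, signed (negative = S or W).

55.786353, 121.990162

Latitude: split at 2 digits → 55° and 47.1812′; 55 + 47.1812/60 = 55.7863533
N ⇒ keep positive
λ: split at 3 digits → 121° and 59.4097′; 121 + 59.4097/60 = 121.9901617
E ⇒ keep positive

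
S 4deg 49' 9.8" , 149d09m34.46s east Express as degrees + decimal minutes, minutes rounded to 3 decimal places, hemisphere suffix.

Lat: seconds/60 = 0.16333; minutes = 49 + 0.16333 = 49.16333
Longitude: 9 + 34.46/60 = 9.57433′

4° 49.163′ S, 149° 9.574′ E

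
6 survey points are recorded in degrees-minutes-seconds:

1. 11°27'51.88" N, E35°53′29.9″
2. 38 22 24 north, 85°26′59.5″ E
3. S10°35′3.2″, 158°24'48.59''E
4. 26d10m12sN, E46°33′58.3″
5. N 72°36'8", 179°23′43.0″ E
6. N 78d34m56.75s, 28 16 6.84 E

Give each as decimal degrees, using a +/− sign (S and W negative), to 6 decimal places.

1. 11.464411, 35.891639
2. 38.373333, 85.449861
3. -10.584222, 158.413497
4. 26.170000, 46.566194
5. 72.602222, 179.395278
6. 78.582431, 28.268567

Point 1:
  Latitude: 11° + 27/60 + 51.88/3600 = 11 + 0.450000 + 0.014411 = 11.4644111
  N → positive
  Longitude: 35 + 53/60 + 29.9/3600 = 35.8916389
  E → positive
Point 2:
  φ: 38° + 22/60 + 24/3600 = 38 + 0.366667 + 0.006667 = 38.3733333
  N → positive
  λ: 26′ + 59.5″ = 26.99167′; 85 + 26.99167/60 = 85.4498611
  E ⇒ keep positive
Point 3:
  Latitude: 35′ + 3.2″ = 35.05333′; 10 + 35.05333/60 = 10.5842222
  S → negative
  Lon: 24′ + 48.59″ = 24.80983′; 158 + 24.80983/60 = 158.4134972
  E → positive
Point 4:
  φ: 10′ + 12″ = 10.20000′; 26 + 10.20000/60 = 26.1700000
  N → positive
  Longitude: 46° + 33/60 + 58.3/3600 = 46 + 0.550000 + 0.016194 = 46.5661944
  E → positive
Point 5:
  Lat: 36′ + 8″ = 36.13333′; 72 + 36.13333/60 = 72.6022222
  N ⇒ keep positive
  Longitude: 23′ + 43″ = 23.71667′; 179 + 23.71667/60 = 179.3952778
  E ⇒ keep positive
Point 6:
  φ: 78° + 34/60 + 56.75/3600 = 78 + 0.566667 + 0.015764 = 78.5824306
  N ⇒ keep positive
  Longitude: 16′ + 6.84″ = 16.11400′; 28 + 16.11400/60 = 28.2685667
  E ⇒ keep positive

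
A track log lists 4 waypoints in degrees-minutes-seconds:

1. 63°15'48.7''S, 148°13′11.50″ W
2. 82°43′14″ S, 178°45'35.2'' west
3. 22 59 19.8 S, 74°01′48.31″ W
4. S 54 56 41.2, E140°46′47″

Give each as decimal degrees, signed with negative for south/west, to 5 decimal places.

1. -63.26353, -148.21986
2. -82.72056, -178.75978
3. -22.98883, -74.03009
4. -54.94478, 140.77972

Point 1:
  Lat: 15′ + 48.7″ = 15.81167′; 63 + 15.81167/60 = 63.263528
  S → negative
  Longitude: 13′ + 11.5″ = 13.19167′; 148 + 13.19167/60 = 148.219861
  W ⇒ negate
Point 2:
  φ: 82° + 43/60 + 14/3600 = 82 + 0.716667 + 0.003889 = 82.720556
  S ⇒ negate
  Longitude: 178° + 45/60 + 35.2/3600 = 178 + 0.750000 + 0.009778 = 178.759778
  W ⇒ negate
Point 3:
  Lat: 22 + 59/60 + 19.8/3600 = 22.988833
  S ⇒ negate
  λ: 1′ + 48.31″ = 1.80517′; 74 + 1.80517/60 = 74.030086
  W ⇒ negate
Point 4:
  φ: 56′ + 41.2″ = 56.68667′; 54 + 56.68667/60 = 54.944778
  hemisphere S, so the sign is −
  Longitude: 46′ + 47″ = 46.78333′; 140 + 46.78333/60 = 140.779722
  E ⇒ keep positive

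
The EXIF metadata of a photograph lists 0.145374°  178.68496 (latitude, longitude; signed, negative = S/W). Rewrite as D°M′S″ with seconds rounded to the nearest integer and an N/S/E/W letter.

0°08′43″ N, 178°41′6″ E

Lat: 0.145374 × 60 = 8.72244′ → 8′, remainder × 60 = 43.35″
Longitude: whole degrees 178; 41.09760′ → 41′ and 5.86″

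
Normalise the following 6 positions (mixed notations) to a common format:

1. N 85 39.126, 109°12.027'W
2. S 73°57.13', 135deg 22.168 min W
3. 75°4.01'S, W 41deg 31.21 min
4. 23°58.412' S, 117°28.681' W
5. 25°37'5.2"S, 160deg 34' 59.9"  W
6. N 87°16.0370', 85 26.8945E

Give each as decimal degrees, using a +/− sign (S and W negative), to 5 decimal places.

Point 1:
  Lat: 39.126′ = 0.652100°; total 85.652100
  N ⇒ keep positive
  λ: 109 + 12.027/60 = 109.200450
  hemisphere W, so the sign is −
Point 2:
  Latitude: 57.13′ = 0.952167°; total 73.952167
  hemisphere S, so the sign is −
  Lon: 22.168′ = 0.369467°; total 135.369467
  W ⇒ negate
Point 3:
  φ: 4.01′ = 0.066833°; total 75.066833
  S → negative
  Longitude: 31.21′ = 0.520167°; total 41.520167
  W → negative
Point 4:
  Lat: 58.412′ = 0.973533°; total 23.973533
  hemisphere S, so the sign is −
  Lon: 28.681′ = 0.478017°; total 117.478017
  W → negative
Point 5:
  Latitude: 37′ + 5.2″ = 37.08667′; 25 + 37.08667/60 = 25.618111
  S → negative
  λ: 160° + 34/60 + 59.9/3600 = 160 + 0.566667 + 0.016639 = 160.583306
  hemisphere W, so the sign is −
Point 6:
  Lat: 16.037′ = 0.267283°; total 87.267283
  N ⇒ keep positive
  Lon: 26.8945′ = 0.448242°; total 85.448242
  E → positive

1. 85.65210, -109.20045
2. -73.95217, -135.36947
3. -75.06683, -41.52017
4. -23.97353, -117.47802
5. -25.61811, -160.58331
6. 87.26728, 85.44824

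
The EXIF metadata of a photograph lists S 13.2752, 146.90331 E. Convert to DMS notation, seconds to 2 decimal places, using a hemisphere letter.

Latitude: 0.275200° → 16.51200′; 0.51200 × 60 = 30.7200″
λ: 0.903310 × 60 = 54.19860′ → 54′, remainder × 60 = 11.9160″

13°16′30.72″ S, 146°54′11.92″ E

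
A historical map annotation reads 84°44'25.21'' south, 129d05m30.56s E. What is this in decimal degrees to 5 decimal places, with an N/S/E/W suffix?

84.74034° S, 129.09182° E

Lat: 84 + 44/60 + 25.21/3600 = 84.740336
λ: 129° + 5/60 + 30.56/3600 = 129 + 0.083333 + 0.008489 = 129.091822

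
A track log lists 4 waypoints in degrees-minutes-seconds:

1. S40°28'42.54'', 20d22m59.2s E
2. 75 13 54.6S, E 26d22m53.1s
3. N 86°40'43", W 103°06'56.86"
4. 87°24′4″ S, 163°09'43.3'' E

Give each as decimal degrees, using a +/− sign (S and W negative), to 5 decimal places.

Point 1:
  φ: 40 + 28/60 + 42.54/3600 = 40.478483
  S → negative
  Longitude: 20° + 22/60 + 59.2/3600 = 20 + 0.366667 + 0.016444 = 20.383111
  E → positive
Point 2:
  Latitude: 75 + 13/60 + 54.6/3600 = 75.231833
  S ⇒ negate
  λ: 22′ + 53.1″ = 22.88500′; 26 + 22.88500/60 = 26.381417
  E ⇒ keep positive
Point 3:
  Lat: 86 + 40/60 + 43/3600 = 86.678611
  N → positive
  λ: 103° + 6/60 + 56.86/3600 = 103 + 0.100000 + 0.015794 = 103.115794
  W → negative
Point 4:
  φ: 87° + 24/60 + 4/3600 = 87 + 0.400000 + 0.001111 = 87.401111
  S → negative
  Lon: 9′ + 43.3″ = 9.72167′; 163 + 9.72167/60 = 163.162028
  E ⇒ keep positive

1. -40.47848, 20.38311
2. -75.23183, 26.38142
3. 86.67861, -103.11579
4. -87.40111, 163.16203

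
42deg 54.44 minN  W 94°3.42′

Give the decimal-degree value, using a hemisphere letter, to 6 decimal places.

Latitude: 42 + 54.44/60 = 42.9073333
λ: 94 + 3.42/60 = 94.0570000

42.907333° N, 94.057000° W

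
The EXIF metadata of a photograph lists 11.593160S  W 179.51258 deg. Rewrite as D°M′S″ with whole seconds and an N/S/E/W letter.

11°35′35″ S, 179°30′45″ W

Lat: 0.593160 × 60 = 35.58960′ → 35′, remainder × 60 = 35.38″
Lon: 0.512580 × 60 = 30.75480′ → 30′, remainder × 60 = 45.29″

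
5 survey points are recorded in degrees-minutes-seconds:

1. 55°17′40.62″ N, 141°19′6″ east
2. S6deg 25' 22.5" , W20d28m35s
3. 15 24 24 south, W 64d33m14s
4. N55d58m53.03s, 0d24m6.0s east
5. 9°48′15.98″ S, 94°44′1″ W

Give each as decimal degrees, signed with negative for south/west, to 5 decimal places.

Point 1:
  φ: 55° + 17/60 + 40.62/3600 = 55 + 0.283333 + 0.011283 = 55.294617
  N ⇒ keep positive
  Longitude: 141° + 19/60 + 6/3600 = 141 + 0.316667 + 0.001667 = 141.318333
  E → positive
Point 2:
  Latitude: 6° + 25/60 + 22.5/3600 = 6 + 0.416667 + 0.006250 = 6.422917
  S → negative
  Lon: 20° + 28/60 + 35/3600 = 20 + 0.466667 + 0.009722 = 20.476389
  W → negative
Point 3:
  Lat: 15° + 24/60 + 24/3600 = 15 + 0.400000 + 0.006667 = 15.406667
  hemisphere S, so the sign is −
  λ: 64 + 33/60 + 14/3600 = 64.553889
  W ⇒ negate
Point 4:
  Lat: 58′ + 53.03″ = 58.88383′; 55 + 58.88383/60 = 55.981397
  N → positive
  Lon: 24′ + 6″ = 24.10000′; 0 + 24.10000/60 = 0.401667
  E ⇒ keep positive
Point 5:
  Lat: 48′ + 15.98″ = 48.26633′; 9 + 48.26633/60 = 9.804439
  S ⇒ negate
  Longitude: 44′ + 1″ = 44.01667′; 94 + 44.01667/60 = 94.733611
  W ⇒ negate

1. 55.29462, 141.31833
2. -6.42292, -20.47639
3. -15.40667, -64.55389
4. 55.98140, 0.40167
5. -9.80444, -94.73361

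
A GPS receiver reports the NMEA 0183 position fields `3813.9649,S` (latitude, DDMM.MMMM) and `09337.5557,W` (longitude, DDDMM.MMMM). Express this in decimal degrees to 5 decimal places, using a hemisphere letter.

38.23275° S, 93.62593° W

φ: split at 2 digits → 38° and 13.9649′; 38 + 13.9649/60 = 38.232748
Longitude: degrees = first 3 digits = 93, minutes = 37.5557; 93 + 37.5557/60 = 93.625928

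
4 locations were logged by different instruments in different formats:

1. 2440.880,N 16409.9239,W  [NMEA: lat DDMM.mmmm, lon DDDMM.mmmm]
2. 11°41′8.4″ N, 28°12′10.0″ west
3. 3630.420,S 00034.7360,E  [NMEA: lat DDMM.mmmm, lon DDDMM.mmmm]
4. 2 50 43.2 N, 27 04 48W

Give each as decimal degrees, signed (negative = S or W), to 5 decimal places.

Point 1:
  φ: degrees = first 2 digits = 24, minutes = 40.88; 24 + 40.88/60 = 24.681333
  N → positive
  Lon: degrees = first 3 digits = 164, minutes = 9.9239; 164 + 9.9239/60 = 164.165398
  W → negative
Point 2:
  Latitude: 11 + 41/60 + 8.4/3600 = 11.685667
  N → positive
  Lon: 28 + 12/60 + 10/3600 = 28.202778
  W ⇒ negate
Point 3:
  Lat: split at 2 digits → 36° and 30.42′; 36 + 30.42/60 = 36.507000
  S ⇒ negate
  λ: split at 3 digits → 000° and 34.736′; 0 + 34.736/60 = 0.578933
  E ⇒ keep positive
Point 4:
  Latitude: 2° + 50/60 + 43.2/3600 = 2 + 0.833333 + 0.012000 = 2.845333
  N ⇒ keep positive
  Lon: 27° + 4/60 + 48/3600 = 27 + 0.066667 + 0.013333 = 27.080000
  W → negative

1. 24.68133, -164.16540
2. 11.68567, -28.20278
3. -36.50700, 0.57893
4. 2.84533, -27.08000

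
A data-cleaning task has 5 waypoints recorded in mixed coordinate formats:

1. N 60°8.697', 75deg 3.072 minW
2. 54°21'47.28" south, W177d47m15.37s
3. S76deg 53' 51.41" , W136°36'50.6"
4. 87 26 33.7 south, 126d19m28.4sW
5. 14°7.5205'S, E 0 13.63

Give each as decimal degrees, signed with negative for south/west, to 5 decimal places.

Point 1:
  Latitude: 60 + 8.697/60 = 60.144950
  N → positive
  Lon: 3.072′ = 0.051200°; total 75.051200
  W ⇒ negate
Point 2:
  Lat: 54° + 21/60 + 47.28/3600 = 54 + 0.350000 + 0.013133 = 54.363133
  S → negative
  λ: 177 + 47/60 + 15.37/3600 = 177.787603
  W → negative
Point 3:
  Lat: 76 + 53/60 + 51.41/3600 = 76.897614
  S → negative
  Lon: 136 + 36/60 + 50.6/3600 = 136.614056
  W → negative
Point 4:
  Lat: 87° + 26/60 + 33.7/3600 = 87 + 0.433333 + 0.009361 = 87.442694
  hemisphere S, so the sign is −
  Lon: 126° + 19/60 + 28.4/3600 = 126 + 0.316667 + 0.007889 = 126.324556
  W ⇒ negate
Point 5:
  Latitude: 14 + 7.5205/60 = 14.125342
  S → negative
  Lon: 13.63′ = 0.227167°; total 0.227167
  E → positive

1. 60.14495, -75.05120
2. -54.36313, -177.78760
3. -76.89761, -136.61406
4. -87.44269, -126.32456
5. -14.12534, 0.22717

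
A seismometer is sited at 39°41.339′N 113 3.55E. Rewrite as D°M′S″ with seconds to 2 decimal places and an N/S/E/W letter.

39°41′20.34″ N, 113°03′33.00″ E

φ: fractional minutes 0.33900 × 60 = 20.3400″
λ: 3.55000′ → 3′ and 0.55000 × 60 = 33.0000″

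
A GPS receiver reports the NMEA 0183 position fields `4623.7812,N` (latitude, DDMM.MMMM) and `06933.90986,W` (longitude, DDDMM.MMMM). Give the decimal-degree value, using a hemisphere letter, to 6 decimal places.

46.396353° N, 69.565164° W

φ: split at 2 digits → 46° and 23.7812′; 46 + 23.7812/60 = 46.3963533
Lon: split at 3 digits → 069° and 33.90986′; 69 + 33.90986/60 = 69.5651643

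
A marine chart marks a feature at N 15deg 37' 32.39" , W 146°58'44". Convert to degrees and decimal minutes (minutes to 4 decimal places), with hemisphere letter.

15° 37.5398′ N, 146° 58.7333′ W

Lat: seconds/60 = 0.53983; minutes = 37 + 0.53983 = 37.539833
Longitude: 58 + 44/60 = 58.733333′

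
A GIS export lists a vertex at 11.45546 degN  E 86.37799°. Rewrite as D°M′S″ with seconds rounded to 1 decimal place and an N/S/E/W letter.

φ: whole degrees 11; 27.32760′ → 27′ and 19.656″
λ: whole degrees 86; 22.67940′ → 22′ and 40.764″

11°27′19.7″ N, 86°22′40.8″ E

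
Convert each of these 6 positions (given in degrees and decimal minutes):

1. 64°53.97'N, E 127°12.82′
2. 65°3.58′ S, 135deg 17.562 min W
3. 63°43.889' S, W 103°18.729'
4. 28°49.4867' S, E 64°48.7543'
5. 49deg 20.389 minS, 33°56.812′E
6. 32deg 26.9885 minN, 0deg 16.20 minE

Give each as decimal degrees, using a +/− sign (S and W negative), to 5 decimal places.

1. 64.89950, 127.21367
2. -65.05967, -135.29270
3. -63.73148, -103.31215
4. -28.82478, 64.81257
5. -49.33982, 33.94687
6. 32.44981, 0.27000

Point 1:
  Lat: 64 + 53.97/60 = 64.899500
  N → positive
  λ: 12.82′ = 0.213667°; total 127.213667
  E → positive
Point 2:
  Lat: 3.58′ = 0.059667°; total 65.059667
  hemisphere S, so the sign is −
  Longitude: 17.562′ = 0.292700°; total 135.292700
  W ⇒ negate
Point 3:
  Lat: 43.889′ = 0.731483°; total 63.731483
  S → negative
  Lon: 103 + 18.729/60 = 103.312150
  W → negative
Point 4:
  Lat: 28 + 49.4867/60 = 28.824778
  S → negative
  Longitude: 64 + 48.7543/60 = 64.812572
  E → positive
Point 5:
  Latitude: 49 + 20.389/60 = 49.339817
  S → negative
  Longitude: 33 + 56.812/60 = 33.946867
  E → positive
Point 6:
  φ: 26.9885′ = 0.449808°; total 32.449808
  N → positive
  Longitude: 16.2′ = 0.270000°; total 0.270000
  E ⇒ keep positive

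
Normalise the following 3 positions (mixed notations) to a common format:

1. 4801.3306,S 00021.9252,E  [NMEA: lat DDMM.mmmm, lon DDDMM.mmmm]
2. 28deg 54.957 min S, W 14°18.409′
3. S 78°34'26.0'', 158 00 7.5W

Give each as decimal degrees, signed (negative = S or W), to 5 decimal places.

Point 1:
  Lat: split at 2 digits → 48° and 1.3306′; 48 + 1.3306/60 = 48.022177
  S → negative
  λ: degrees = first 3 digits = 0, minutes = 21.9252; 0 + 21.9252/60 = 0.365420
  E → positive
Point 2:
  φ: 54.957′ = 0.915950°; total 28.915950
  S → negative
  Longitude: 14 + 18.409/60 = 14.306817
  W → negative
Point 3:
  Latitude: 78° + 34/60 + 26/3600 = 78 + 0.566667 + 0.007222 = 78.573889
  S → negative
  Lon: 0′ + 7.5″ = 0.12500′; 158 + 0.12500/60 = 158.002083
  W → negative

1. -48.02218, 0.36542
2. -28.91595, -14.30682
3. -78.57389, -158.00208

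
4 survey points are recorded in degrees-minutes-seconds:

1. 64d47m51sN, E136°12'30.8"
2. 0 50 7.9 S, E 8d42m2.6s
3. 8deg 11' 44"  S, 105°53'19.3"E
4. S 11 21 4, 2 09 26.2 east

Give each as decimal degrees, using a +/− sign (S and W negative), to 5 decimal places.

Point 1:
  Latitude: 47′ + 51″ = 47.85000′; 64 + 47.85000/60 = 64.797500
  N ⇒ keep positive
  λ: 136 + 12/60 + 30.8/3600 = 136.208556
  E ⇒ keep positive
Point 2:
  φ: 0 + 50/60 + 7.9/3600 = 0.835528
  S ⇒ negate
  Longitude: 8 + 42/60 + 2.6/3600 = 8.700722
  E ⇒ keep positive
Point 3:
  Latitude: 11′ + 44″ = 11.73333′; 8 + 11.73333/60 = 8.195556
  S → negative
  Longitude: 105° + 53/60 + 19.3/3600 = 105 + 0.883333 + 0.005361 = 105.888694
  E ⇒ keep positive
Point 4:
  Latitude: 11 + 21/60 + 4/3600 = 11.351111
  S ⇒ negate
  Longitude: 2 + 9/60 + 26.2/3600 = 2.157278
  E ⇒ keep positive

1. 64.79750, 136.20856
2. -0.83553, 8.70072
3. -8.19556, 105.88869
4. -11.35111, 2.15728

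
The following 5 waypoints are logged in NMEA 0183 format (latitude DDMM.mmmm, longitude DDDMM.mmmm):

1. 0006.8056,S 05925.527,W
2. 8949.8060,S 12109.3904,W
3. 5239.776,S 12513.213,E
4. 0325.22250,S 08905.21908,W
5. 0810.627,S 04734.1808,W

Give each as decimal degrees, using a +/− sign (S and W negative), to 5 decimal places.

1. -0.11343, -59.42545
2. -89.83010, -121.15651
3. -52.66293, 125.22022
4. -3.42038, -89.08698
5. -8.17712, -47.56968

Point 1:
  Lat: split at 2 digits → 00° and 6.8056′; 0 + 6.8056/60 = 0.113427
  S ⇒ negate
  Lon: degrees = first 3 digits = 59, minutes = 25.527; 59 + 25.527/60 = 59.425450
  W ⇒ negate
Point 2:
  Lat: split at 2 digits → 89° and 49.806′; 89 + 49.806/60 = 89.830100
  S ⇒ negate
  Lon: degrees = first 3 digits = 121, minutes = 9.3904; 121 + 9.3904/60 = 121.156507
  W → negative
Point 3:
  Latitude: degrees = first 2 digits = 52, minutes = 39.776; 52 + 39.776/60 = 52.662933
  S → negative
  λ: degrees = first 3 digits = 125, minutes = 13.213; 125 + 13.213/60 = 125.220217
  E → positive
Point 4:
  Latitude: split at 2 digits → 03° and 25.2225′; 3 + 25.2225/60 = 3.420375
  S ⇒ negate
  Longitude: degrees = first 3 digits = 89, minutes = 5.21908; 89 + 5.21908/60 = 89.086985
  W → negative
Point 5:
  φ: degrees = first 2 digits = 8, minutes = 10.627; 8 + 10.627/60 = 8.177117
  S → negative
  Lon: degrees = first 3 digits = 47, minutes = 34.1808; 47 + 34.1808/60 = 47.569680
  W ⇒ negate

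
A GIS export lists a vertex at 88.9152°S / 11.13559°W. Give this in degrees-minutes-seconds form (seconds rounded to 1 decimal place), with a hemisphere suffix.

88°54′54.7″ S, 11°08′8.1″ W

φ: 0.915200° → 54.91200′; 0.91200 × 60 = 54.720″
λ: 0.135590° → 8.13540′; 0.13540 × 60 = 8.124″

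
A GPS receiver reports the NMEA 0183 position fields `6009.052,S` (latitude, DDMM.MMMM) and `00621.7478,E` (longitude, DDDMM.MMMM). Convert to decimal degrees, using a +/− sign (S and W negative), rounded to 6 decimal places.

Lat: degrees = first 2 digits = 60, minutes = 9.052; 60 + 9.052/60 = 60.1508667
S → negative
Lon: degrees = first 3 digits = 6, minutes = 21.7478; 6 + 21.7478/60 = 6.3624633
E → positive

-60.150867, 6.362463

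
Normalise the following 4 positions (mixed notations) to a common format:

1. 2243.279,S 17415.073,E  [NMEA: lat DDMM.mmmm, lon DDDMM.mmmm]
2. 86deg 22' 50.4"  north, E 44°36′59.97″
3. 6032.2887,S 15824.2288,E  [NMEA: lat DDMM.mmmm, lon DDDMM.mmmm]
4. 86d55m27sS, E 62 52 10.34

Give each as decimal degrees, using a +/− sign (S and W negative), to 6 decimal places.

Point 1:
  Latitude: split at 2 digits → 22° and 43.279′; 22 + 43.279/60 = 22.7213167
  hemisphere S, so the sign is −
  Longitude: split at 3 digits → 174° and 15.073′; 174 + 15.073/60 = 174.2512167
  E ⇒ keep positive
Point 2:
  Lat: 86° + 22/60 + 50.4/3600 = 86 + 0.366667 + 0.014000 = 86.3806667
  N ⇒ keep positive
  λ: 36′ + 59.97″ = 36.99950′; 44 + 36.99950/60 = 44.6166583
  E → positive
Point 3:
  Latitude: degrees = first 2 digits = 60, minutes = 32.2887; 60 + 32.2887/60 = 60.5381450
  S → negative
  Longitude: degrees = first 3 digits = 158, minutes = 24.2288; 158 + 24.2288/60 = 158.4038133
  E → positive
Point 4:
  Latitude: 86° + 55/60 + 27/3600 = 86 + 0.916667 + 0.007500 = 86.9241667
  S ⇒ negate
  λ: 62° + 52/60 + 10.34/3600 = 62 + 0.866667 + 0.002872 = 62.8695389
  E → positive

1. -22.721317, 174.251217
2. 86.380667, 44.616658
3. -60.538145, 158.403813
4. -86.924167, 62.869539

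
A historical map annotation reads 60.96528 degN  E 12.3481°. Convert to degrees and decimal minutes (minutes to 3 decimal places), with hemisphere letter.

φ: 60° + 0.965280 × 60 = 60° 57.91680′
Lon: 12° + 0.348100 × 60 = 12° 20.88600′

60° 57.917′ N, 12° 20.886′ E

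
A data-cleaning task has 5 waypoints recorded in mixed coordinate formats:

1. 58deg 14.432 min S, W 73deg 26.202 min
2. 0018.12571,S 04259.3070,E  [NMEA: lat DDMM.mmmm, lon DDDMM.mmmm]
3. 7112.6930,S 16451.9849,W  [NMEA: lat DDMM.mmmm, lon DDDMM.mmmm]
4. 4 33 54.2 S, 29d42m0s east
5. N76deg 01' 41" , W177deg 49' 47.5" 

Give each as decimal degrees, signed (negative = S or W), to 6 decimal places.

Point 1:
  Latitude: 58 + 14.432/60 = 58.2405333
  S → negative
  Longitude: 73 + 26.202/60 = 73.4367000
  W → negative
Point 2:
  Lat: split at 2 digits → 00° and 18.12571′; 0 + 18.12571/60 = 0.3020952
  hemisphere S, so the sign is −
  Lon: split at 3 digits → 042° and 59.307′; 42 + 59.307/60 = 42.9884500
  E → positive
Point 3:
  φ: degrees = first 2 digits = 71, minutes = 12.693; 71 + 12.693/60 = 71.2115500
  S ⇒ negate
  λ: split at 3 digits → 164° and 51.9849′; 164 + 51.9849/60 = 164.8664150
  W ⇒ negate
Point 4:
  φ: 4 + 33/60 + 54.2/3600 = 4.5650556
  hemisphere S, so the sign is −
  λ: 29 + 42/60 + 0/3600 = 29.7000000
  E ⇒ keep positive
Point 5:
  Latitude: 76° + 1/60 + 41/3600 = 76 + 0.016667 + 0.011389 = 76.0280556
  N ⇒ keep positive
  Longitude: 49′ + 47.5″ = 49.79167′; 177 + 49.79167/60 = 177.8298611
  W → negative

1. -58.240533, -73.436700
2. -0.302095, 42.988450
3. -71.211550, -164.866415
4. -4.565056, 29.700000
5. 76.028056, -177.829861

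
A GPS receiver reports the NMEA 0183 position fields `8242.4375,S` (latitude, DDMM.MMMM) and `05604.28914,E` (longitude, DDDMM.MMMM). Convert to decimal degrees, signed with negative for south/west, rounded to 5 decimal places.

-82.70729, 56.07149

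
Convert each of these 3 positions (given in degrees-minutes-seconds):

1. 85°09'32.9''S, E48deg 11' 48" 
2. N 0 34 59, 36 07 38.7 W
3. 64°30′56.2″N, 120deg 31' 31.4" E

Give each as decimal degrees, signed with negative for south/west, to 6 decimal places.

Point 1:
  φ: 9′ + 32.9″ = 9.54833′; 85 + 9.54833/60 = 85.1591389
  S ⇒ negate
  λ: 48 + 11/60 + 48/3600 = 48.1966667
  E → positive
Point 2:
  Latitude: 0 + 34/60 + 59/3600 = 0.5830556
  N ⇒ keep positive
  Longitude: 7′ + 38.7″ = 7.64500′; 36 + 7.64500/60 = 36.1274167
  hemisphere W, so the sign is −
Point 3:
  Lat: 64 + 30/60 + 56.2/3600 = 64.5156111
  N → positive
  Lon: 120 + 31/60 + 31.4/3600 = 120.5253889
  E → positive

1. -85.159139, 48.196667
2. 0.583056, -36.127417
3. 64.515611, 120.525389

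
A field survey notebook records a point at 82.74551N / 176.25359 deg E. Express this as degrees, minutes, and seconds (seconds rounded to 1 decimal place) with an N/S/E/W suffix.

Latitude: 0.745510° → 44.73060′; 0.73060 × 60 = 43.836″
λ: whole degrees 176; 15.21540′ → 15′ and 12.924″

82°44′43.8″ N, 176°15′12.9″ E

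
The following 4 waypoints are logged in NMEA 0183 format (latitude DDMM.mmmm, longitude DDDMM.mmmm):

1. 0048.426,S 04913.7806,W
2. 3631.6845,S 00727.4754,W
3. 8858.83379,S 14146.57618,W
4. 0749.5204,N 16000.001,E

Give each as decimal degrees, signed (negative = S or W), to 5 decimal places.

1. -0.80710, -49.22968
2. -36.52808, -7.45792
3. -88.98056, -141.77627
4. 7.82534, 160.00002

Point 1:
  Lat: degrees = first 2 digits = 0, minutes = 48.426; 0 + 48.426/60 = 0.807100
  S ⇒ negate
  λ: degrees = first 3 digits = 49, minutes = 13.7806; 49 + 13.7806/60 = 49.229677
  W → negative
Point 2:
  Latitude: degrees = first 2 digits = 36, minutes = 31.6845; 36 + 31.6845/60 = 36.528075
  S → negative
  Longitude: degrees = first 3 digits = 7, minutes = 27.4754; 7 + 27.4754/60 = 7.457923
  hemisphere W, so the sign is −
Point 3:
  Lat: split at 2 digits → 88° and 58.83379′; 88 + 58.83379/60 = 88.980563
  S ⇒ negate
  Longitude: split at 3 digits → 141° and 46.57618′; 141 + 46.57618/60 = 141.776270
  W → negative
Point 4:
  φ: degrees = first 2 digits = 7, minutes = 49.5204; 7 + 49.5204/60 = 7.825340
  N ⇒ keep positive
  λ: degrees = first 3 digits = 160, minutes = 0.001; 160 + 0.001/60 = 160.000017
  E ⇒ keep positive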